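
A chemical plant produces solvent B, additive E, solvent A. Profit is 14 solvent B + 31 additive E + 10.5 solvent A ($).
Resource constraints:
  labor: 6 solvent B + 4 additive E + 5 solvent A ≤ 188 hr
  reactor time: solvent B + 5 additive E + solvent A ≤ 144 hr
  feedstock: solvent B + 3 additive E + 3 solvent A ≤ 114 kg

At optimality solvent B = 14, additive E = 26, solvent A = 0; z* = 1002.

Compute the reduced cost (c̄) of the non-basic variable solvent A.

Binding: labor and reactor time. Non-binding: feedstock (22 unused).
Since feedstock is not tight, its dual is 0.
From A_Bᵀ y = c: 6·y_labor + 1·y_reactor time = 14; 4·y_labor + 5·y_reactor time = 31.
Solving: y_labor = 1.5, y_reactor time = 5.
Reduced cost of solvent A: c₃ − yᵀa₃ = 10.5 − (1.5·5 + 5·1) = 10.5 − 12.5 = -2.

-2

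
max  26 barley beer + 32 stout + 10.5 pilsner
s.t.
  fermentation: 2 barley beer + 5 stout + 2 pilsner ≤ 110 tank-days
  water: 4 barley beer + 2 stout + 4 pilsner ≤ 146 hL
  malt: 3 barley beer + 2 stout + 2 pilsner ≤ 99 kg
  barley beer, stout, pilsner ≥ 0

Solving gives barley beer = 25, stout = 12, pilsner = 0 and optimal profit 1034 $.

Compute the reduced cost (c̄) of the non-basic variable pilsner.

Binding: fermentation and malt. Non-binding: water (22 unused).
Slack constraints have shadow price 0 (complementary slackness).
Dual feasibility on the basic columns requires 2·y_fermentation + 3·y_malt = 26, 5·y_fermentation + 2·y_malt = 32.
This yields shadow prices y_fermentation = 4, y_malt = 6.
Reduced cost of pilsner: c₃ − yᵀa₃ = 10.5 − (4·2 + 6·2) = 10.5 − 20 = -9.5.

-9.5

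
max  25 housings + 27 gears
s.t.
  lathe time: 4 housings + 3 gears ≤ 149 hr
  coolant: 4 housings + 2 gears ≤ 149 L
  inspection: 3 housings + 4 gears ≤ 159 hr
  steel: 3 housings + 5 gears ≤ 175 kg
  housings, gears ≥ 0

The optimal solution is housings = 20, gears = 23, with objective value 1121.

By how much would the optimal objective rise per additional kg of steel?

3

Check each constraint at x*: lathe time 149/149 (tight); coolant 126/149 (slack 23); inspection 152/159 (slack 7); steel 175/175 (tight).
Slack constraints have shadow price 0 (complementary slackness).
From A_Bᵀ y = c: 4·y_lathe time + 3·y_steel = 25; 3·y_lathe time + 5·y_steel = 27.
This yields shadow prices y_lathe time = 4, y_steel = 3.
Shadow price of steel = 3.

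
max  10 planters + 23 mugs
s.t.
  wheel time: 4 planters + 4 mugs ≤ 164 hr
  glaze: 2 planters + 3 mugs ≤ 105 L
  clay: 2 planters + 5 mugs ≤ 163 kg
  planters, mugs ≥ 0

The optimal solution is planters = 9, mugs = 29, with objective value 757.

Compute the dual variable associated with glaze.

At the optimum: wheel time uses 152 of 164 (slack = 12); glaze uses 105 of 105 (binding); clay uses 163 of 163 (binding).
By complementary slackness, y = 0 for the non-binding constraint.
From A_Bᵀ y = c: 2·y_glaze + 2·y_clay = 10; 3·y_glaze + 5·y_clay = 23.
→ y_glaze = 1 and y_clay = 4.
Shadow price of glaze = 1.

1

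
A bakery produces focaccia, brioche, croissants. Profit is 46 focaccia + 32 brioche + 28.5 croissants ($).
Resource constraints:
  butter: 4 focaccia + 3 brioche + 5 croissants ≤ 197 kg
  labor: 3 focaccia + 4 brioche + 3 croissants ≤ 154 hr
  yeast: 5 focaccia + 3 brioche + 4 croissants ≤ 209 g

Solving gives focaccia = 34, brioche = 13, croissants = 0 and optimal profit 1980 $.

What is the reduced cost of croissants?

-9.5

Check each constraint at x*: butter 175/197 (slack 22); labor 154/154 (tight); yeast 209/209 (tight).
By complementary slackness, y = 0 for the non-binding constraint.
Dual feasibility on the basic columns requires 3·y_labor + 5·y_yeast = 46, 4·y_labor + 3·y_yeast = 32.
Solving: y_labor = 2, y_yeast = 8.
Reduced cost of croissants: c₃ − yᵀa₃ = 28.5 − (2·3 + 8·4) = 28.5 − 38 = -9.5.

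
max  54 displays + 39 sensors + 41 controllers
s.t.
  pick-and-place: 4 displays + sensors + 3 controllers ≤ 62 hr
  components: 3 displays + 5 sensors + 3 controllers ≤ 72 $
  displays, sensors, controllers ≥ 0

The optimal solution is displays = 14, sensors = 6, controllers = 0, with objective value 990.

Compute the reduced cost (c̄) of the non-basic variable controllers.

Check each constraint at x*: pick-and-place 62/62 (tight); components 72/72 (tight).
The binding rows give the dual system: 4·y_pick-and-place + 3·y_components = 54 and 1·y_pick-and-place + 5·y_components = 39.
Solving: y_pick-and-place = 9, y_components = 6.
Reduced cost of controllers: c₃ − yᵀa₃ = 41 − (9·3 + 6·3) = 41 − 45 = -4.

-4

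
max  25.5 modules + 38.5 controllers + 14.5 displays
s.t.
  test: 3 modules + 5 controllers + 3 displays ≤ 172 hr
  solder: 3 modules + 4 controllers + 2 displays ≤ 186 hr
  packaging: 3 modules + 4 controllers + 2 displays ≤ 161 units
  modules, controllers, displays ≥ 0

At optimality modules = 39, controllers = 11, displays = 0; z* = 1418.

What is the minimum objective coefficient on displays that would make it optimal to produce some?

21.5

Binding: test and packaging. Non-binding: solder (25 unused).
By complementary slackness, y = 0 for the non-binding constraint.
The binding rows give the dual system: 3·y_test + 3·y_packaging = 25.5 and 5·y_test + 4·y_packaging = 38.5.
→ y_test = 4.5 and y_packaging = 4.
displays enters the basis when its profit ≥ yᵀa₃ = 4.5·3 + 4·2 = 21.5.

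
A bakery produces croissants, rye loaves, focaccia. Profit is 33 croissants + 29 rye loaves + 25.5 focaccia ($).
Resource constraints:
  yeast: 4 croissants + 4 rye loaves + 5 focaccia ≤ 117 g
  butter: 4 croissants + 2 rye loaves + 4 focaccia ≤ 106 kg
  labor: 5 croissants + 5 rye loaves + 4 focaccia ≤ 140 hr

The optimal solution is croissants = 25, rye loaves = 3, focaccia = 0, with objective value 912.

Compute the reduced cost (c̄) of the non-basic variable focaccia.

At the optimum: yeast uses 112 of 117 (slack = 5); butter uses 106 of 106 (binding); labor uses 140 of 140 (binding).
Since yeast is not tight, its dual is 0.
The binding rows give the dual system: 4·y_butter + 5·y_labor = 33 and 2·y_butter + 5·y_labor = 29.
→ y_butter = 2 and y_labor = 5.
Reduced cost of focaccia: c₃ − yᵀa₃ = 25.5 − (2·4 + 5·4) = 25.5 − 28 = -2.5.

-2.5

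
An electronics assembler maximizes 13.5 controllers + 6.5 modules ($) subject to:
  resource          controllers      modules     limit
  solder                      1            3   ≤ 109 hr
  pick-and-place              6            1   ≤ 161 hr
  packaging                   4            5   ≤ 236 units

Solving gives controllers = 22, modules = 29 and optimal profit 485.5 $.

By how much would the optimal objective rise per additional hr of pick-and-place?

At the optimum: solder uses 109 of 109 (binding); pick-and-place uses 161 of 161 (binding); packaging uses 233 of 236 (slack = 3).
By complementary slackness, y = 0 for the non-binding constraint.
Dual feasibility on the basic columns requires 1·y_solder + 6·y_pick-and-place = 13.5, 3·y_solder + 1·y_pick-and-place = 6.5.
This yields shadow prices y_solder = 1.5, y_pick-and-place = 2.
Shadow price of pick-and-place = 2.

2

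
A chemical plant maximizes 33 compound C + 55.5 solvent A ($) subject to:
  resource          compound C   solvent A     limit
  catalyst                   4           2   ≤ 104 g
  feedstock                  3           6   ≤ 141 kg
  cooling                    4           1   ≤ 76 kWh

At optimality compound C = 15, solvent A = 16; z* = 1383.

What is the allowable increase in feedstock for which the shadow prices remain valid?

Binding constraints: feedstock, cooling. The basis is B = [[3,6],[4,1]] with det -21.
Per unit increase in feedstock, x* moves by d = (-0.0476, 0.1905).
The basis stays optimal until catalyst becomes binding; allowable increase = 63 kg.

63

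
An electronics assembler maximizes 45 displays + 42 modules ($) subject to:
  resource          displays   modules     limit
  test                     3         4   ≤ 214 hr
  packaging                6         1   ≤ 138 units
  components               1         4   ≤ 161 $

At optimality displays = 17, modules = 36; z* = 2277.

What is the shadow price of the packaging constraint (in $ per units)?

Check each constraint at x*: test 195/214 (slack 19); packaging 138/138 (tight); components 161/161 (tight).
Slack constraints have shadow price 0 (complementary slackness).
Dual feasibility on the basic columns requires 6·y_packaging + 1·y_components = 45, 1·y_packaging + 4·y_components = 42.
This yields shadow prices y_packaging = 6, y_components = 9.
Shadow price of packaging = 6.

6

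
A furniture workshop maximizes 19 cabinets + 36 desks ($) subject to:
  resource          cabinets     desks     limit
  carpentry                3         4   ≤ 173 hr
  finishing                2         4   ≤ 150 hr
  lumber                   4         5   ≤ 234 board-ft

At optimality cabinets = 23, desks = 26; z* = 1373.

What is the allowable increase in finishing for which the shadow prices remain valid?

Binding constraints: carpentry, finishing. The basis is B = [[3,4],[2,4]] with det 4.
Per unit increase in finishing, x* moves by d = (-1, 0.75).
The basis stays optimal until cabinets reaches 0; allowable increase = 23 hr.

23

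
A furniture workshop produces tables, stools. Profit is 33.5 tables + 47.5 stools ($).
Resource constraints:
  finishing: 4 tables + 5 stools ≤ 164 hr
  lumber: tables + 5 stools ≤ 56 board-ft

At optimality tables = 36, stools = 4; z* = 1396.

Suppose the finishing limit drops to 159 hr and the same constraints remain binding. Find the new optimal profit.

Both finishing and lumber are binding at x*.
Dual feasibility on the basic columns requires 4·y_finishing + 1·y_lumber = 33.5, 5·y_finishing + 5·y_lumber = 47.5.
This yields shadow prices y_finishing = 8, y_lumber = 1.5.
Δz = y_finishing·Δb = 8 × (-5) = -40, so new z* = 1396 − 40 = 1356.

1356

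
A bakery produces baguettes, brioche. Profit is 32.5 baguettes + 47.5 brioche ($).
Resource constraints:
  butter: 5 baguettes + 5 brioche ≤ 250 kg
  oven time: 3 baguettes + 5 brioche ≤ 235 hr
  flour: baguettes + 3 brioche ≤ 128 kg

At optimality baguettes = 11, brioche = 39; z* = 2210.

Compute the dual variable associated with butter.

5

Check each constraint at x*: butter 250/250 (tight); oven time 228/235 (slack 7); flour 128/128 (tight).
Slack constraints have shadow price 0 (complementary slackness).
Dual feasibility on the basic columns requires 5·y_butter + 1·y_flour = 32.5, 5·y_butter + 3·y_flour = 47.5.
This yields shadow prices y_butter = 5, y_flour = 7.5.
Shadow price of butter = 5.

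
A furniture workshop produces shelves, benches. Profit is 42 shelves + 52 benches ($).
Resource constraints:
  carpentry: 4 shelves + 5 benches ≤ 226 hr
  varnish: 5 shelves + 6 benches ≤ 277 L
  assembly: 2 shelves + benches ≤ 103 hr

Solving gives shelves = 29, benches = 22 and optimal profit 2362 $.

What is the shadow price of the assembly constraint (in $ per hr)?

Binding: carpentry and varnish. Non-binding: assembly (23 unused).
By complementary slackness, y = 0 for the non-binding constraint.
Dual feasibility on the basic columns requires 4·y_carpentry + 5·y_varnish = 42, 5·y_carpentry + 6·y_varnish = 52.
→ y_carpentry = 8 and y_varnish = 2.
Shadow price of assembly = 0.

0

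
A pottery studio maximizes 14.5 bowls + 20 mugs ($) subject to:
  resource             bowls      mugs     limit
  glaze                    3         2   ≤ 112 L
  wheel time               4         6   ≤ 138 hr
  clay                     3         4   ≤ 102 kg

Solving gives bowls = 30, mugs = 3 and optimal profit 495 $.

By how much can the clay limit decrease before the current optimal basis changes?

Binding constraints: wheel time, clay. The basis is B = [[4,6],[3,4]] with det -2.
Per unit decrease in clay, x* moves by d = (-3, 2).
The basis stays optimal until bowls reaches 0; allowable decrease = 10 kg.

10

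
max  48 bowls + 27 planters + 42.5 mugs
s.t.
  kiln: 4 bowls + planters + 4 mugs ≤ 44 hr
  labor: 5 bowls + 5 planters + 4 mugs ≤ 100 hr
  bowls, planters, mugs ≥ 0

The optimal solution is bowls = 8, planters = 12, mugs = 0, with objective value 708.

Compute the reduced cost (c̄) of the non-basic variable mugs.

At the optimum: kiln uses 44 of 44 (binding); labor uses 100 of 100 (binding).
Dual feasibility on the basic columns requires 4·y_kiln + 5·y_labor = 48, 1·y_kiln + 5·y_labor = 27.
This yields shadow prices y_kiln = 7, y_labor = 4.
Reduced cost of mugs: c₃ − yᵀa₃ = 42.5 − (7·4 + 4·4) = 42.5 − 44 = -1.5.

-1.5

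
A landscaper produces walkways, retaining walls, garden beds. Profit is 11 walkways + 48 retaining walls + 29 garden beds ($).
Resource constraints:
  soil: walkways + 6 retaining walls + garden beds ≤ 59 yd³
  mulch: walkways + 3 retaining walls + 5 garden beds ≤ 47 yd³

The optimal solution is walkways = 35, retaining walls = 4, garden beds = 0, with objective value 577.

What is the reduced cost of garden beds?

-6

At the optimum: soil uses 59 of 59 (binding); mulch uses 47 of 47 (binding).
The binding rows give the dual system: 1·y_soil + 1·y_mulch = 11 and 6·y_soil + 3·y_mulch = 48.
→ y_soil = 5 and y_mulch = 6.
Reduced cost of garden beds: c₃ − yᵀa₃ = 29 − (5·1 + 6·5) = 29 − 35 = -6.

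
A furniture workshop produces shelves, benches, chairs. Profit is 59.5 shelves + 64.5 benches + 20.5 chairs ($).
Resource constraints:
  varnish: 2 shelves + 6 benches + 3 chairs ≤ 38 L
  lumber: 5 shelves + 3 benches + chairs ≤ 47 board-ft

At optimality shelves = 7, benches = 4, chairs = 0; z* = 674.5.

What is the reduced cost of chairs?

-7

Both varnish and lumber are binding at x*.
From A_Bᵀ y = c: 2·y_varnish + 5·y_lumber = 59.5; 6·y_varnish + 3·y_lumber = 64.5.
This yields shadow prices y_varnish = 6, y_lumber = 9.5.
Reduced cost of chairs: c₃ − yᵀa₃ = 20.5 − (6·3 + 9.5·1) = 20.5 − 27.5 = -7.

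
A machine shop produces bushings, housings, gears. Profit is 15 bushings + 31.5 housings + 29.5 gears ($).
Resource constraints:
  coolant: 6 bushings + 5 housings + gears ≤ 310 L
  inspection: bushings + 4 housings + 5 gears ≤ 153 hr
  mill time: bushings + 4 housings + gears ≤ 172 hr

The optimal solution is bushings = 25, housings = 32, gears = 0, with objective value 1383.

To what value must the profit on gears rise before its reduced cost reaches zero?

31.5

Check each constraint at x*: coolant 310/310 (tight); inspection 153/153 (tight); mill time 153/172 (slack 19).
By complementary slackness, y = 0 for the non-binding constraint.
The binding rows give the dual system: 6·y_coolant + 1·y_inspection = 15 and 5·y_coolant + 4·y_inspection = 31.5.
Solving: y_coolant = 1.5, y_inspection = 6.
gears enters the basis when its profit ≥ yᵀa₃ = 1.5·1 + 6·5 = 31.5.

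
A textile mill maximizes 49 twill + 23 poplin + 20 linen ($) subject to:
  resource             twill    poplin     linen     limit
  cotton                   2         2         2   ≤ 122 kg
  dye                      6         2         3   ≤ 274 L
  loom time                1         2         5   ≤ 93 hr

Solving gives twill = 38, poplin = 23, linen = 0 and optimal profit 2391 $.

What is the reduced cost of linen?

-9.5

At the optimum: cotton uses 122 of 122 (binding); dye uses 274 of 274 (binding); loom time uses 84 of 93 (slack = 9).
By complementary slackness, y = 0 for the non-binding constraint.
The binding rows give the dual system: 2·y_cotton + 6·y_dye = 49 and 2·y_cotton + 2·y_dye = 23.
→ y_cotton = 5 and y_dye = 6.5.
Reduced cost of linen: c₃ − yᵀa₃ = 20 − (5·2 + 6.5·3) = 20 − 29.5 = -9.5.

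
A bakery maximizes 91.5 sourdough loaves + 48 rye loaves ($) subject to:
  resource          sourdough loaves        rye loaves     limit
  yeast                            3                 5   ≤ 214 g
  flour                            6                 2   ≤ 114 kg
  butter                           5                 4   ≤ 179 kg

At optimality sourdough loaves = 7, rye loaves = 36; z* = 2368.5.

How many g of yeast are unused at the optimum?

13

yeast used = 3·7 + 5·36 = 201; slack = 214 − 201 = 13.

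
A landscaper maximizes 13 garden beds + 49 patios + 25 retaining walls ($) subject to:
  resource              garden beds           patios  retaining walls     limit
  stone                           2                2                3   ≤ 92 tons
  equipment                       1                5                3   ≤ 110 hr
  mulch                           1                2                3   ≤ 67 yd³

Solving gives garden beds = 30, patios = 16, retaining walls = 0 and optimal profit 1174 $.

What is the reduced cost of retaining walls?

-8

Check each constraint at x*: stone 92/92 (tight); equipment 110/110 (tight); mulch 62/67 (slack 5).
Slack constraints have shadow price 0 (complementary slackness).
Dual feasibility on the basic columns requires 2·y_stone + 1·y_equipment = 13, 2·y_stone + 5·y_equipment = 49.
This yields shadow prices y_stone = 2, y_equipment = 9.
Reduced cost of retaining walls: c₃ − yᵀa₃ = 25 − (2·3 + 9·3) = 25 − 33 = -8.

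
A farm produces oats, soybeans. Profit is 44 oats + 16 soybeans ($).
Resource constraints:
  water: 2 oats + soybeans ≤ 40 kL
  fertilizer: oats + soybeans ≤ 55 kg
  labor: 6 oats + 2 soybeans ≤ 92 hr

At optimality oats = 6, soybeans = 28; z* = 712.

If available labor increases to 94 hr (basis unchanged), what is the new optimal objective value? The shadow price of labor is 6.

724

Δb = 2, so new z* = 712 + (6)·(2) = 712 + 12 = 724.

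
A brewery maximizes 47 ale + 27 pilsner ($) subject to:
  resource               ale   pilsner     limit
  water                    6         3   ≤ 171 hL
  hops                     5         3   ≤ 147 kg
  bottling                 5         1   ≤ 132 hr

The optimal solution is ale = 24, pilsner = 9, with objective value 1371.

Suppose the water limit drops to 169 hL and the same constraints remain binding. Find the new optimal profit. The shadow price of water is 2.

1367

Δb = -2, so new z* = 1371 + (2)·(-2) = 1371 − 4 = 1367.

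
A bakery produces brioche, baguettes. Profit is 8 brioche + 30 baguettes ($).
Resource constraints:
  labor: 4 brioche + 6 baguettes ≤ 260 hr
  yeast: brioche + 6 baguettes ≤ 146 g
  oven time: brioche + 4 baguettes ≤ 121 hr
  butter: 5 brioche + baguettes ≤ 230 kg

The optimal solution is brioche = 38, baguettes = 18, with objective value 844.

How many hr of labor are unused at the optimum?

0

labor used = 4·38 + 6·18 = 260; slack = 260 − 260 = 0.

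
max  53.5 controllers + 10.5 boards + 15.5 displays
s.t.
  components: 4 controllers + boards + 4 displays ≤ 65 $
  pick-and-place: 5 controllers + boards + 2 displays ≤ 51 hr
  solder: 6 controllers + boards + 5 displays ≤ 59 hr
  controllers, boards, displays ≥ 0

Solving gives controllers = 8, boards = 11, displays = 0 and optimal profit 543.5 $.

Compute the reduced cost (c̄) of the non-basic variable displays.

-8.5

Binding: pick-and-place and solder. Non-binding: components (22 unused).
Since components is not tight, its dual is 0.
From A_Bᵀ y = c: 5·y_pick-and-place + 6·y_solder = 53.5; 1·y_pick-and-place + 1·y_solder = 10.5.
This yields shadow prices y_pick-and-place = 9.5, y_solder = 1.
Reduced cost of displays: c₃ − yᵀa₃ = 15.5 − (9.5·2 + 1·5) = 15.5 − 24 = -8.5.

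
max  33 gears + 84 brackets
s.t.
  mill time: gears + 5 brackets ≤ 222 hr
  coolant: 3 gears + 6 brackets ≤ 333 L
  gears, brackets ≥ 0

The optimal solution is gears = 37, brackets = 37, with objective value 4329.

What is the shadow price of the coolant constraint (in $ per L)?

Both mill time and coolant are binding at x*.
The binding rows give the dual system: 1·y_mill time + 3·y_coolant = 33 and 5·y_mill time + 6·y_coolant = 84.
Solving: y_mill time = 6, y_coolant = 9.
Shadow price of coolant = 9.

9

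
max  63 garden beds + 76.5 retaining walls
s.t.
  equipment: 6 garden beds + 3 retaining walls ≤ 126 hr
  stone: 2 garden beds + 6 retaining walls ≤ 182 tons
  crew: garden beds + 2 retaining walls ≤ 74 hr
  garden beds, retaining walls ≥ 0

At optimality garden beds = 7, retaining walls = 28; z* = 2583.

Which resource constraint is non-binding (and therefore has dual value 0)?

equipment: 126/126 (binding)
stone: 182/182 (binding)
crew: 63/74 (slack 11)
By complementary slackness, a constraint with positive slack has shadow price 0 → crew.

crew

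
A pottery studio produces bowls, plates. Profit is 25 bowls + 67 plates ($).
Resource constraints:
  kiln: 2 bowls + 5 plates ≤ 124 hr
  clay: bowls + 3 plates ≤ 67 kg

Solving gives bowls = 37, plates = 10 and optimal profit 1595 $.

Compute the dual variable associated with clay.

9

Both kiln and clay are binding at x*.
The binding rows give the dual system: 2·y_kiln + 1·y_clay = 25 and 5·y_kiln + 3·y_clay = 67.
This yields shadow prices y_kiln = 8, y_clay = 9.
Shadow price of clay = 9.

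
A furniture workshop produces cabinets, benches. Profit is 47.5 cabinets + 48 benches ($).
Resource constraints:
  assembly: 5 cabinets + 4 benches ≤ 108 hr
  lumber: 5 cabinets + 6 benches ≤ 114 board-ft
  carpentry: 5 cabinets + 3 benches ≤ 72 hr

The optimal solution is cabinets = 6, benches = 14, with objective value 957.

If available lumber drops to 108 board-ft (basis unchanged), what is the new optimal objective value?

Check each constraint at x*: assembly 86/108 (slack 22); lumber 114/114 (tight); carpentry 72/72 (tight).
By complementary slackness, y = 0 for the non-binding constraint.
Dual feasibility on the basic columns requires 5·y_lumber + 5·y_carpentry = 47.5, 6·y_lumber + 3·y_carpentry = 48.
Solving: y_lumber = 6.5, y_carpentry = 3.
Δz = y_lumber·Δb = 6.5 × (-6) = -39, so new z* = 957 − 39 = 918.

918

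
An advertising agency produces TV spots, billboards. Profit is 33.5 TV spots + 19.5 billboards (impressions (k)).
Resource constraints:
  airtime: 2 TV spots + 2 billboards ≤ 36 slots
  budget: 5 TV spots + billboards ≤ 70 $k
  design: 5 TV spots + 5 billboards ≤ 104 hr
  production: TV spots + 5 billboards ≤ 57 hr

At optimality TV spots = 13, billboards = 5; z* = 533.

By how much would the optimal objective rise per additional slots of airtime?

8

Check each constraint at x*: airtime 36/36 (tight); budget 70/70 (tight); design 90/104 (slack 14); production 38/57 (slack 19).
Slack constraints have shadow price 0 (complementary slackness).
Dual feasibility on the basic columns requires 2·y_airtime + 5·y_budget = 33.5, 2·y_airtime + 1·y_budget = 19.5.
This yields shadow prices y_airtime = 8, y_budget = 3.5.
Shadow price of airtime = 8.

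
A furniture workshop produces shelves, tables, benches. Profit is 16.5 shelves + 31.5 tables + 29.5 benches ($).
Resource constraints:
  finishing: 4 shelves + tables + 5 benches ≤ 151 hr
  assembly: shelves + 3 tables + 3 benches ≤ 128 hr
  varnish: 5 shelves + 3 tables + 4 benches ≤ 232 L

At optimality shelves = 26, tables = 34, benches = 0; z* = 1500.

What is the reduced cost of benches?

-3.5

Binding: assembly and varnish. Non-binding: finishing (13 unused).
Since finishing is not tight, its dual is 0.
From A_Bᵀ y = c: 1·y_assembly + 5·y_varnish = 16.5; 3·y_assembly + 3·y_varnish = 31.5.
This yields shadow prices y_assembly = 9, y_varnish = 1.5.
Reduced cost of benches: c₃ − yᵀa₃ = 29.5 − (9·3 + 1.5·4) = 29.5 − 33 = -3.5.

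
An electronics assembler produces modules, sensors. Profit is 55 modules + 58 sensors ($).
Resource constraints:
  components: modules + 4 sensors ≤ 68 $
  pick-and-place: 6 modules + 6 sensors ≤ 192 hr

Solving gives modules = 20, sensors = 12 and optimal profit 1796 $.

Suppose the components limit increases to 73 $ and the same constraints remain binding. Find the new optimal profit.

Check each constraint at x*: components 68/68 (tight); pick-and-place 192/192 (tight).
Dual feasibility on the basic columns requires 1·y_components + 6·y_pick-and-place = 55, 4·y_components + 6·y_pick-and-place = 58.
Solving: y_components = 1, y_pick-and-place = 9.
Δz = y_components·Δb = 1 × (5) = 5, so new z* = 1796 + 5 = 1801.

1801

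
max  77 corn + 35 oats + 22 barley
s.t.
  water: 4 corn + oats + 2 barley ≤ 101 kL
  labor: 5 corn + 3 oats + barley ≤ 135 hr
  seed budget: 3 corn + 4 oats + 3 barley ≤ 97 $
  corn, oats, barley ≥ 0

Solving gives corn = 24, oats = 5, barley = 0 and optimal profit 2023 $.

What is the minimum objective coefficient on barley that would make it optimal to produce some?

25

At the optimum: water uses 101 of 101 (binding); labor uses 135 of 135 (binding); seed budget uses 92 of 97 (slack = 5).
Since seed budget is not tight, its dual is 0.
Dual feasibility on the basic columns requires 4·y_water + 5·y_labor = 77, 1·y_water + 3·y_labor = 35.
→ y_water = 8 and y_labor = 9.
barley enters the basis when its profit ≥ yᵀa₃ = 8·2 + 9·1 = 25.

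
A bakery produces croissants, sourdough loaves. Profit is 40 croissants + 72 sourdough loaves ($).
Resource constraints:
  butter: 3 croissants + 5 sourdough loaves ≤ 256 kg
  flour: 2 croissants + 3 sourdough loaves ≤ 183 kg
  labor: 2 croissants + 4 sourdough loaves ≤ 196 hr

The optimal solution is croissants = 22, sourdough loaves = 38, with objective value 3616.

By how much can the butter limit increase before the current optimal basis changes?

Binding constraints: butter, labor. The basis is B = [[3,5],[2,4]] with det 2.
Per unit increase in butter, x* moves by d = (2, -1).
The basis stays optimal until flour becomes binding; allowable increase = 25 kg.

25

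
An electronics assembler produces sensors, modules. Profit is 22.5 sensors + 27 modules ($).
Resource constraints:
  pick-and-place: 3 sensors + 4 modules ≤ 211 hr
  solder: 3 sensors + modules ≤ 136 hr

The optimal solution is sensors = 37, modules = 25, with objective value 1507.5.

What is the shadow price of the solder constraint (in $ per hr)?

At the optimum: pick-and-place uses 211 of 211 (binding); solder uses 136 of 136 (binding).
The binding rows give the dual system: 3·y_pick-and-place + 3·y_solder = 22.5 and 4·y_pick-and-place + 1·y_solder = 27.
→ y_pick-and-place = 6.5 and y_solder = 1.
Shadow price of solder = 1.

1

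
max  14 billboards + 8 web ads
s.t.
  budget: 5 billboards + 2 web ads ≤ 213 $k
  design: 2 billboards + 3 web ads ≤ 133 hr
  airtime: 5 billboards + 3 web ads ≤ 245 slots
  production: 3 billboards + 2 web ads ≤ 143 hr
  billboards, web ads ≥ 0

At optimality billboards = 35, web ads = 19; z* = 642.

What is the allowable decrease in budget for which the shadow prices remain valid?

4.8

Binding constraints: budget, production. The basis is B = [[5,2],[3,2]] with det 4.
Per unit decrease in budget, x* moves by d = (-0.5, 0.75).
The basis stays optimal until design becomes binding; allowable decrease = 4.8 $k.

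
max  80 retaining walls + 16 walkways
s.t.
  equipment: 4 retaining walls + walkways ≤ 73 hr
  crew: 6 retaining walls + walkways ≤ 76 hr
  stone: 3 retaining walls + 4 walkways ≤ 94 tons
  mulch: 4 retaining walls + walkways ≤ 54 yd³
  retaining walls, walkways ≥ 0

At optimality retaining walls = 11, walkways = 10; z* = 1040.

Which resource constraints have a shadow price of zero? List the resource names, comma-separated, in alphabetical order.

equipment: 54/73 (slack 19)
crew: 76/76 (binding)
stone: 73/94 (slack 21)
mulch: 54/54 (binding)
By complementary slackness, a constraint with positive slack has shadow price 0 → equipment, stone.

equipment, stone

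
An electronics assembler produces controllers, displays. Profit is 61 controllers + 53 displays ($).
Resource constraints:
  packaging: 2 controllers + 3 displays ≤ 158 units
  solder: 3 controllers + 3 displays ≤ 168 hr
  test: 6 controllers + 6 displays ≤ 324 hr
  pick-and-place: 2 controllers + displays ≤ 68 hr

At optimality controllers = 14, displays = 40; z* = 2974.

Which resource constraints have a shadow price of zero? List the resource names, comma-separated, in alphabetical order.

packaging, solder

packaging: 148/158 (slack 10)
solder: 162/168 (slack 6)
test: 324/324 (binding)
pick-and-place: 68/68 (binding)
By complementary slackness, a constraint with positive slack has shadow price 0 → packaging, solder.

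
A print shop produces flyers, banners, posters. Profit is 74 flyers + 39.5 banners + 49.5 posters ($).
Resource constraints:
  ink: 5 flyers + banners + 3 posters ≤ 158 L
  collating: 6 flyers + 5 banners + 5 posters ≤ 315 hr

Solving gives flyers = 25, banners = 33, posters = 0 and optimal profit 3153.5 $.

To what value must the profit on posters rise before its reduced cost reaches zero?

53.5

Check each constraint at x*: ink 158/158 (tight); collating 315/315 (tight).
Dual feasibility on the basic columns requires 5·y_ink + 6·y_collating = 74, 1·y_ink + 5·y_collating = 39.5.
Solving: y_ink = 7, y_collating = 6.5.
posters enters the basis when its profit ≥ yᵀa₃ = 7·3 + 6.5·5 = 53.5.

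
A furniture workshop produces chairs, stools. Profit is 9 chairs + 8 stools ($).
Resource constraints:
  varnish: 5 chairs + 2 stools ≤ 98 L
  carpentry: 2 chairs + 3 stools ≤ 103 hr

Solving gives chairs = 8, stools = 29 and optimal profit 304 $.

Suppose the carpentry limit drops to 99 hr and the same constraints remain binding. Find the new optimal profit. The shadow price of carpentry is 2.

296

Δb = -4, so new z* = 304 + (2)·(-4) = 304 − 8 = 296.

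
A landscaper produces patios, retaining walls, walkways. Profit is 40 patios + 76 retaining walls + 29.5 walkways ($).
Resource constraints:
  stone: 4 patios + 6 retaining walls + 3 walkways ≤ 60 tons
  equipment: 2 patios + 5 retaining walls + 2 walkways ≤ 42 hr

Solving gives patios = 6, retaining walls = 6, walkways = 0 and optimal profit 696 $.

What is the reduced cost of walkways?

Both stone and equipment are binding at x*.
From A_Bᵀ y = c: 4·y_stone + 2·y_equipment = 40; 6·y_stone + 5·y_equipment = 76.
→ y_stone = 6 and y_equipment = 8.
Reduced cost of walkways: c₃ − yᵀa₃ = 29.5 − (6·3 + 8·2) = 29.5 − 34 = -4.5.

-4.5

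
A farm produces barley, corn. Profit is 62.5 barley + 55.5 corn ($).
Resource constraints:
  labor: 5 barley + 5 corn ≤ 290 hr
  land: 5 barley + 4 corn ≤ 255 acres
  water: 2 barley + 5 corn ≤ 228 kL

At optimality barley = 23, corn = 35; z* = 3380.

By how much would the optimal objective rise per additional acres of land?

Binding: labor and land. Non-binding: water (7 unused).
Since water is not tight, its dual is 0.
The binding rows give the dual system: 5·y_labor + 5·y_land = 62.5 and 5·y_labor + 4·y_land = 55.5.
This yields shadow prices y_labor = 5.5, y_land = 7.
Shadow price of land = 7.

7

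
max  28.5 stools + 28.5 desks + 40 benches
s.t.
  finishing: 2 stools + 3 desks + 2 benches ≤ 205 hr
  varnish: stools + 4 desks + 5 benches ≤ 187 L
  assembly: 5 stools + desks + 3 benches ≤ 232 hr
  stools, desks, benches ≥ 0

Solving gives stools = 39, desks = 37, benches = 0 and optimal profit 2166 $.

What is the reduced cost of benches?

Binding: varnish and assembly. Non-binding: finishing (16 unused).
Since finishing is not tight, its dual is 0.
The binding rows give the dual system: 1·y_varnish + 5·y_assembly = 28.5 and 4·y_varnish + 1·y_assembly = 28.5.
This yields shadow prices y_varnish = 6, y_assembly = 4.5.
Reduced cost of benches: c₃ − yᵀa₃ = 40 − (6·5 + 4.5·3) = 40 − 43.5 = -3.5.

-3.5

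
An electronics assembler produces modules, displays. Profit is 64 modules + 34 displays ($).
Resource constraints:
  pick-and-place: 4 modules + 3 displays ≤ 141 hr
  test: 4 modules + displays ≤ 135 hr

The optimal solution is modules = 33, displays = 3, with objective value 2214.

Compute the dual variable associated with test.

Check each constraint at x*: pick-and-place 141/141 (tight); test 135/135 (tight).
Dual feasibility on the basic columns requires 4·y_pick-and-place + 4·y_test = 64, 3·y_pick-and-place + 1·y_test = 34.
This yields shadow prices y_pick-and-place = 9, y_test = 7.
Shadow price of test = 7.

7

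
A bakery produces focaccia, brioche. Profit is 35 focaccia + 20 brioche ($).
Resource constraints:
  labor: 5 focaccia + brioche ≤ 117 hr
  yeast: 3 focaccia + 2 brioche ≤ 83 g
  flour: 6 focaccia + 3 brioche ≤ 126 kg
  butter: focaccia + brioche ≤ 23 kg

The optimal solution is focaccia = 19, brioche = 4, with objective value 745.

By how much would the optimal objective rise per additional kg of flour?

Binding: flour and butter. Non-binding: labor (18 unused), yeast (18 unused).
Since labor, yeast are not tight, their duals are 0.
The binding rows give the dual system: 6·y_flour + 1·y_butter = 35 and 3·y_flour + 1·y_butter = 20.
This yields shadow prices y_flour = 5, y_butter = 5.
Shadow price of flour = 5.

5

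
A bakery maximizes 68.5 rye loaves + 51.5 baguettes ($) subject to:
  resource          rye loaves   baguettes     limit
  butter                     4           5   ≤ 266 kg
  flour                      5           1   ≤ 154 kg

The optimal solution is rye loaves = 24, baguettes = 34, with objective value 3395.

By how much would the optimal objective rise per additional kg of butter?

Check each constraint at x*: butter 266/266 (tight); flour 154/154 (tight).
Dual feasibility on the basic columns requires 4·y_butter + 5·y_flour = 68.5, 5·y_butter + 1·y_flour = 51.5.
→ y_butter = 9 and y_flour = 6.5.
Shadow price of butter = 9.

9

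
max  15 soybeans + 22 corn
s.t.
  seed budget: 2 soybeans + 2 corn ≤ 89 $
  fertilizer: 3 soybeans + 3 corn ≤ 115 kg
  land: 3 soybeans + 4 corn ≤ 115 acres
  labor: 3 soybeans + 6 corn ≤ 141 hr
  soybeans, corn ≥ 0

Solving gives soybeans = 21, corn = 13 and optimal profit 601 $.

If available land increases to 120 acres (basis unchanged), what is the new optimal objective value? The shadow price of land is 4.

Δb = 5, so new z* = 601 + (4)·(5) = 601 + 20 = 621.

621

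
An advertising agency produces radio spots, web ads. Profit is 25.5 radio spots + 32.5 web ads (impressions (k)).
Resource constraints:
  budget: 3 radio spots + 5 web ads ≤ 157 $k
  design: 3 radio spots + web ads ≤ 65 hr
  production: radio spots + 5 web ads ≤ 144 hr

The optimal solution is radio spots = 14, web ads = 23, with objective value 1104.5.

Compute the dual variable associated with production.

0

Check each constraint at x*: budget 157/157 (tight); design 65/65 (tight); production 129/144 (slack 15).
Slack constraints have shadow price 0 (complementary slackness).
From A_Bᵀ y = c: 3·y_budget + 3·y_design = 25.5; 5·y_budget + 1·y_design = 32.5.
Solving: y_budget = 6, y_design = 2.5.
Shadow price of production = 0.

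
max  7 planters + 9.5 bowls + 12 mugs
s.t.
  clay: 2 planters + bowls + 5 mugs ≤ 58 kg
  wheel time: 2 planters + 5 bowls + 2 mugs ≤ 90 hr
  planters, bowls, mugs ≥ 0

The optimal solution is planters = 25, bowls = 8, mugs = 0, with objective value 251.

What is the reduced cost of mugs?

-1

Check each constraint at x*: clay 58/58 (tight); wheel time 90/90 (tight).
The binding rows give the dual system: 2·y_clay + 2·y_wheel time = 7 and 1·y_clay + 5·y_wheel time = 9.5.
→ y_clay = 2 and y_wheel time = 1.5.
Reduced cost of mugs: c₃ − yᵀa₃ = 12 − (2·5 + 1.5·2) = 12 − 13 = -1.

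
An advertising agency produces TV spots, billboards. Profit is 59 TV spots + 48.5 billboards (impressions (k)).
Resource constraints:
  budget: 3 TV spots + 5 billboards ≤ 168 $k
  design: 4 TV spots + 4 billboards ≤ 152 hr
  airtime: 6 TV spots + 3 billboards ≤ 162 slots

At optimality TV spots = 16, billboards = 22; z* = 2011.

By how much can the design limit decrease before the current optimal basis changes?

44

Binding constraints: design, airtime. The basis is B = [[4,4],[6,3]] with det -12.
Per unit decrease in design, x* moves by d = (0.25, -0.5).
The basis stays optimal until billboards reaches 0; allowable decrease = 44 hr.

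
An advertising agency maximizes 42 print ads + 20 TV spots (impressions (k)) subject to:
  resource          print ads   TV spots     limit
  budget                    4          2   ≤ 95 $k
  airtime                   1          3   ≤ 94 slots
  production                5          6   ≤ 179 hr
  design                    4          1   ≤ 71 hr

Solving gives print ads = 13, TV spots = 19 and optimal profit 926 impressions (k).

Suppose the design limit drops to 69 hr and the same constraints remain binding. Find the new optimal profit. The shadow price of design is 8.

910

Δb = -2, so new z* = 926 + (8)·(-2) = 926 − 16 = 910.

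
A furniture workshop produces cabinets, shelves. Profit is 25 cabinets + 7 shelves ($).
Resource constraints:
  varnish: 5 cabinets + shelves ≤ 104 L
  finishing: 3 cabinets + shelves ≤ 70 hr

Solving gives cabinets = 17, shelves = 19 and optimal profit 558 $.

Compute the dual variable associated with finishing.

Check each constraint at x*: varnish 104/104 (tight); finishing 70/70 (tight).
From A_Bᵀ y = c: 5·y_varnish + 3·y_finishing = 25; 1·y_varnish + 1·y_finishing = 7.
This yields shadow prices y_varnish = 2, y_finishing = 5.
Shadow price of finishing = 5.

5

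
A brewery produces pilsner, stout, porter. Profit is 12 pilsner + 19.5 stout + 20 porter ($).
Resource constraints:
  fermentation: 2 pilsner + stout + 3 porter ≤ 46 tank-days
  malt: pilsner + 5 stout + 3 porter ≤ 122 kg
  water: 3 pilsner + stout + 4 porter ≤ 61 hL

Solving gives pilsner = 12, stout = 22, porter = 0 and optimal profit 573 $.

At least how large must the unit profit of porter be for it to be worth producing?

22.5

Binding: fermentation and malt. Non-binding: water (3 unused).
Since water is not tight, its dual is 0.
Dual feasibility on the basic columns requires 2·y_fermentation + 1·y_malt = 12, 1·y_fermentation + 5·y_malt = 19.5.
→ y_fermentation = 4.5 and y_malt = 3.
porter enters the basis when its profit ≥ yᵀa₃ = 4.5·3 + 3·3 = 22.5.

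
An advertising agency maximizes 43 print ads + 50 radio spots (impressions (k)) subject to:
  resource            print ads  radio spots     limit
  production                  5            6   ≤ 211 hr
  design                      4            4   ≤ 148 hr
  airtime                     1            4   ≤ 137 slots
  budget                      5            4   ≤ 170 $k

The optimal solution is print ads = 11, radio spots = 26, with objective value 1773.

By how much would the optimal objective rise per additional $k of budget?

0

At the optimum: production uses 211 of 211 (binding); design uses 148 of 148 (binding); airtime uses 115 of 137 (slack = 22); budget uses 159 of 170 (slack = 11).
By complementary slackness, y = 0 for the non-binding constraints.
The binding rows give the dual system: 5·y_production + 4·y_design = 43 and 6·y_production + 4·y_design = 50.
→ y_production = 7 and y_design = 2.
Shadow price of budget = 0.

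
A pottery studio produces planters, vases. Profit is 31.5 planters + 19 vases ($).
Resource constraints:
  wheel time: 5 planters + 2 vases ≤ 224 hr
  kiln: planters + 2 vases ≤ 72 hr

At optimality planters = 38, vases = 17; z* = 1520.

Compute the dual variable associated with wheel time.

Check each constraint at x*: wheel time 224/224 (tight); kiln 72/72 (tight).
Dual feasibility on the basic columns requires 5·y_wheel time + 1·y_kiln = 31.5, 2·y_wheel time + 2·y_kiln = 19.
This yields shadow prices y_wheel time = 5.5, y_kiln = 4.
Shadow price of wheel time = 5.5.

5.5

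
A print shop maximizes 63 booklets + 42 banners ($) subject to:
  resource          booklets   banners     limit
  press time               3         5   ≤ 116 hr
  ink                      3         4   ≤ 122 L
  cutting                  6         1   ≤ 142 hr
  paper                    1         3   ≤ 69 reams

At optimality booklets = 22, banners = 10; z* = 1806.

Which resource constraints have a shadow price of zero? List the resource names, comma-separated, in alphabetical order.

press time: 116/116 (binding)
ink: 106/122 (slack 16)
cutting: 142/142 (binding)
paper: 52/69 (slack 17)
By complementary slackness, a constraint with positive slack has shadow price 0 → ink, paper.

ink, paper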